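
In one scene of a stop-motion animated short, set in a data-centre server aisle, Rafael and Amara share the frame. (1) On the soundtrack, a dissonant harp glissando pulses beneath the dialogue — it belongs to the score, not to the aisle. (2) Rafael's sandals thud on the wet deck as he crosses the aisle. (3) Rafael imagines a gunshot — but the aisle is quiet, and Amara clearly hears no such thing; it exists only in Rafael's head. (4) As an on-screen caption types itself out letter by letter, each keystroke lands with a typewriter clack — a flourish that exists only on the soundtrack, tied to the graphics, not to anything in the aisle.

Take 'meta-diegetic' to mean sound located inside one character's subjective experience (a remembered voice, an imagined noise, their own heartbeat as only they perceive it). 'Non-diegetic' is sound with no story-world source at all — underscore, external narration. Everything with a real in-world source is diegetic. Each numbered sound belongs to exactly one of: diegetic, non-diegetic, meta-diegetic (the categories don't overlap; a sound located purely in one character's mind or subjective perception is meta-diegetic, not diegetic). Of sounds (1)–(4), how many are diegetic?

(1) is non-diegetic: it has no source in the story world and no character can hear it — it's underscore.
(2) is diegetic: Rafael's footsteps are produced in the story world.
(3) is meta-diegetic: subjective to Rafael: the aisle is silent and Amara hears nothing.
(4) sound married to a title/caption — outside the diegesis by definition → non-diegetic.
So 1 of the 4 is diegetic: (2).

1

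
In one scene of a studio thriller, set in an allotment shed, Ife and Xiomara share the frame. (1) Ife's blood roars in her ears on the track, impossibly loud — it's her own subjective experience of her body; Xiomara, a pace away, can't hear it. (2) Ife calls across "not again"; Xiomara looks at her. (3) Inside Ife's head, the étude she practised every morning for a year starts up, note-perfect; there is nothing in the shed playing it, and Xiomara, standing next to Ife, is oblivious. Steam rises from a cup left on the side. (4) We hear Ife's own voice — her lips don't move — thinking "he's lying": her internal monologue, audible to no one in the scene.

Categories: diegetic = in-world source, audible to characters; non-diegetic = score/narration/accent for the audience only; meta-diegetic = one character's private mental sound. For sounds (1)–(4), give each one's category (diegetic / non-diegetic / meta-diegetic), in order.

(1) a subjective body sound — Ife's private perception, inaudible to Xiomara → meta-diegetic.
(2) is diegetic: Ife is a character speaking aloud in the scene.
(3) is meta-diegetic: remembered music, private to Ife — Xiomara is oblivious because it isn't in the room.
Sound (4): it's Ife's unspoken thought, heard only by the audience via her subjectivity, so meta-diegetic.

meta-diegetic, diegetic, meta-diegetic, meta-diegetic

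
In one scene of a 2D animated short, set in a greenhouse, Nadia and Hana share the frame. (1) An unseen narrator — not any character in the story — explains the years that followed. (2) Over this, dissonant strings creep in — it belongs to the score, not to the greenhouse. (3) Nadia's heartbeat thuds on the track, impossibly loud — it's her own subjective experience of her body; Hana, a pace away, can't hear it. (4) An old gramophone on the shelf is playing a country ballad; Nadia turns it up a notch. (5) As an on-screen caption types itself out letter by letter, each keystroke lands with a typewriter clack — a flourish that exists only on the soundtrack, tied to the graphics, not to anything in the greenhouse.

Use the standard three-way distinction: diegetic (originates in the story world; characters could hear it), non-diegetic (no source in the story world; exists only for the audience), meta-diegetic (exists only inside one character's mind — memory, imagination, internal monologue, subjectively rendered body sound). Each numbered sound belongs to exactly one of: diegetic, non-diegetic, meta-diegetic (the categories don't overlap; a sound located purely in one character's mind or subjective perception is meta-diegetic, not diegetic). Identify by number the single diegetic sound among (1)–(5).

4

(1) the narrator exists outside the story world, addressing only the audience → non-diegetic.
(2) is non-diegetic: nothing in the greenhouse produces it and the characters don't hear it — pure soundtrack.
Sound (3): point-of-audition from inside Nadia's body; not a sound in the room, so meta-diegetic.
(4) the music comes from an on-screen device that Nadia responds to → diegetic.
(5) it accompanies on-screen graphics, not anything inside the story world → non-diegetic.
Only (4) is diegetic.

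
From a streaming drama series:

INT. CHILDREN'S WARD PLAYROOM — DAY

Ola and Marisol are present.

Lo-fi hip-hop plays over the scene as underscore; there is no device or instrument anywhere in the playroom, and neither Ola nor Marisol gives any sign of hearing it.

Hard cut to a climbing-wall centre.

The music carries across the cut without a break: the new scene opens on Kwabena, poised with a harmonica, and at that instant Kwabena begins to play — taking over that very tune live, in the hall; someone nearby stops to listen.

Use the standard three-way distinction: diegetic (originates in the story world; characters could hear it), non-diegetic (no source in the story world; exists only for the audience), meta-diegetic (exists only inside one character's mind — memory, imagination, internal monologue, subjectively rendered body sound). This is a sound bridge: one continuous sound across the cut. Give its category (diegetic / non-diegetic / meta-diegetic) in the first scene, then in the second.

Scene one: there's no in-world source anywhere and no character hears it — underscore for the audience only → non-diegetic.
Scene two: from the moment Kwabena starts playing, the tune is being performed on a harmonica inside the story world and another character hears it → diegetic.

non-diegetic, diegetic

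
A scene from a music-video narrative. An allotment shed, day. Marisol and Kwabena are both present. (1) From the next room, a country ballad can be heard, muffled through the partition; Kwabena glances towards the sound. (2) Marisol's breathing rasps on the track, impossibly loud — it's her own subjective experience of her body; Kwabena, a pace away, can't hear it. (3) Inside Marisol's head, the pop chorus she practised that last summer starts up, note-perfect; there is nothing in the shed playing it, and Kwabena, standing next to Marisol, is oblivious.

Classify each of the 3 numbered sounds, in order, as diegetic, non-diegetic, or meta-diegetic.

(1) the music has an off-screen but real-world source and a character hears it → diegetic.
Sound (2): point-of-audition from inside Marisol's body; not a sound in the room, so meta-diegetic.
(3) is meta-diegetic: the music is a memory playing inside Marisol's mind alone; no real-world source, Kwabena can't hear it.

diegetic, meta-diegetic, meta-diegetic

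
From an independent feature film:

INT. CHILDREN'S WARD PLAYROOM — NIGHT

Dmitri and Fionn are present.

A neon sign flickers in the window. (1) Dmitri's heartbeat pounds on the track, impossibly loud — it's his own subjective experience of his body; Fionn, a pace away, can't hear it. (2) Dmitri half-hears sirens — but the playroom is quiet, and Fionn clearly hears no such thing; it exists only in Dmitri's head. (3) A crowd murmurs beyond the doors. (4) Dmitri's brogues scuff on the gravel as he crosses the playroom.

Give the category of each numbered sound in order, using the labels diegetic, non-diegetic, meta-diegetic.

meta-diegetic, meta-diegetic, diegetic, diegetic

(1) it's Dmitri's internal bodily sensation rendered as sound; only Dmitri 'hears' it → meta-diegetic.
(2) the sound is imagined by Dmitri; nothing in the story world is producing it and Fionn can't hear it → meta-diegetic.
(3) it's the actual ambient sound of the location → diegetic.
(4) is diegetic: Dmitri's footsteps are produced in the story world.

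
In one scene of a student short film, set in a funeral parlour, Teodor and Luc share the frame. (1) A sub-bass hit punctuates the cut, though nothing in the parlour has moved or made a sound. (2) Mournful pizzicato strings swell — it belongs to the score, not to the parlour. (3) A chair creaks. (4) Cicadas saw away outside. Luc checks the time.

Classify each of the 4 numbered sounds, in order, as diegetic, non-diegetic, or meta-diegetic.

Sound (1): nothing in the scene produces it; it's an accent added for the audience, so non-diegetic.
Sound (2): it has no source in the story world and no character can hear it — it's underscore, so non-diegetic.
(3) the sound comes from a chair physically present in the location → diegetic.
(4) is diegetic: ambient/room sound belonging to the story's physical space.

non-diegetic, non-diegetic, diegetic, diegetic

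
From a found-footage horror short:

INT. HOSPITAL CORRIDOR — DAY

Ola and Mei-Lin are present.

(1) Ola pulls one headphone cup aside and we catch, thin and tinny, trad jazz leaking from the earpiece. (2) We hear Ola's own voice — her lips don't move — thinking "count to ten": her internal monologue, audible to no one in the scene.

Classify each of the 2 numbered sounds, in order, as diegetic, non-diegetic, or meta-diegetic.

(1) is diegetic: it's leaking from a physical pair of headphones in the scene.
Sound (2): Ola's thought-voice: a private mental sound no other character can hear, so meta-diegetic.

diegetic, meta-diegetic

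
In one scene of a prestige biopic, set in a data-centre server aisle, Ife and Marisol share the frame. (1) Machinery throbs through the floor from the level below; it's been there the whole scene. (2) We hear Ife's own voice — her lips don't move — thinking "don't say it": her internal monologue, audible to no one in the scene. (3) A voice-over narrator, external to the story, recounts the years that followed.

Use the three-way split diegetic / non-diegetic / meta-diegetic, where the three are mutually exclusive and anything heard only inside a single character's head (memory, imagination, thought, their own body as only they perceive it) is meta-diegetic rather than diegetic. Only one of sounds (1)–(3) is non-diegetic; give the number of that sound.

3

(1) is diegetic: machinery is part of the location's real environment.
Sound (2): internal monologue — inside Ife's mind, not spoken into the scene, so meta-diegetic.
Sound (3): the narrator exists outside the story world, addressing only the audience, so non-diegetic.
Only (3) is non-diegetic.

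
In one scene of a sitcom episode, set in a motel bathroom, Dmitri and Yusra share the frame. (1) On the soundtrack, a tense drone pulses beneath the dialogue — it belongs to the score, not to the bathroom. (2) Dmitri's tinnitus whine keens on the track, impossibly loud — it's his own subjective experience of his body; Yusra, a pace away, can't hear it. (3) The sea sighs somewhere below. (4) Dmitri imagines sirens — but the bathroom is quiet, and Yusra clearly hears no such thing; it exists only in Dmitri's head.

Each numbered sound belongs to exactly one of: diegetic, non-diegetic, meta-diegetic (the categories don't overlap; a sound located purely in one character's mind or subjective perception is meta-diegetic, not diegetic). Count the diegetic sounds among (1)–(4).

1

Sound (1): score with no on-screen or off-screen source; it exists for the audience alone, so non-diegetic.
Sound (2): point-of-audition from inside Dmitri's body; not a sound in the room, so meta-diegetic.
(3) is diegetic: ambient/room sound belonging to the story's physical space.
(4) is meta-diegetic: the sound is imagined by Dmitri; nothing in the story world is producing it and Yusra can't hear it.
So 1 of the 4 is diegetic: (3).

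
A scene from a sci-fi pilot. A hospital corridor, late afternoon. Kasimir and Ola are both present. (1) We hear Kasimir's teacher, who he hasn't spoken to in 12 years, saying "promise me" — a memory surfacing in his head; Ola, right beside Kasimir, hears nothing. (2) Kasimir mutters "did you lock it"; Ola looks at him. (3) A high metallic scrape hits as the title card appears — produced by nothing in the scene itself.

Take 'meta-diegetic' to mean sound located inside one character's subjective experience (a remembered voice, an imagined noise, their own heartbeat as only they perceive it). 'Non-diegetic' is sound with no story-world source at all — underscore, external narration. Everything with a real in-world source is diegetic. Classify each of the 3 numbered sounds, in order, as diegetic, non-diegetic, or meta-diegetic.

(1) is meta-diegetic: it's Kasimir's recollection rendered as sound; the other character can't hear it.
Sound (2): Kasimir is a character speaking aloud in the scene, so diegetic.
(3) an editorial stinger — it belongs to the cut, not the story world → non-diegetic.

meta-diegetic, diegetic, non-diegetic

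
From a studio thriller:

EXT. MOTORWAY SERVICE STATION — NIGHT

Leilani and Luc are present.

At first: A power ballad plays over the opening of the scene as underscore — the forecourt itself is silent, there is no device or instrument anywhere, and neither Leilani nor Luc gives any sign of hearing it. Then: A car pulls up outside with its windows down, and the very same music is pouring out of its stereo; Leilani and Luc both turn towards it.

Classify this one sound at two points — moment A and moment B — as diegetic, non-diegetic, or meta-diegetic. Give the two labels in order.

non-diegetic, diegetic

Moment A: no in-world source exists and no character can hear it — underscore → non-diegetic.
Moment B: the car stereo is now a real source in the story world and the characters hear it → diegetic.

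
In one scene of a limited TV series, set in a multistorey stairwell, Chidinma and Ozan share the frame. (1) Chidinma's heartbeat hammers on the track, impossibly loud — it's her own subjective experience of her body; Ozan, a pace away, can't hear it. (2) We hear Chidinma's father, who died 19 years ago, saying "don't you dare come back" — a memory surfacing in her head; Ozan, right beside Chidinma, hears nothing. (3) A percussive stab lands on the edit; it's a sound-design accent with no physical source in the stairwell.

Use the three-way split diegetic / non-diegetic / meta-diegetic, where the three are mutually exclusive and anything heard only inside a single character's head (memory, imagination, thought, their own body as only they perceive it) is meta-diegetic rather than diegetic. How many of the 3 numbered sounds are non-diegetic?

1

Sound (1): a subjective body sound — Chidinma's private perception, inaudible to Ozan, so meta-diegetic.
(2) is meta-diegetic: a remembered line, private to Chidinma — not present in the room, not audible to Ozan.
(3) is non-diegetic: an editorial stinger — it belongs to the cut, not the story world.
So 1 of the 3 is non-diegetic: (3).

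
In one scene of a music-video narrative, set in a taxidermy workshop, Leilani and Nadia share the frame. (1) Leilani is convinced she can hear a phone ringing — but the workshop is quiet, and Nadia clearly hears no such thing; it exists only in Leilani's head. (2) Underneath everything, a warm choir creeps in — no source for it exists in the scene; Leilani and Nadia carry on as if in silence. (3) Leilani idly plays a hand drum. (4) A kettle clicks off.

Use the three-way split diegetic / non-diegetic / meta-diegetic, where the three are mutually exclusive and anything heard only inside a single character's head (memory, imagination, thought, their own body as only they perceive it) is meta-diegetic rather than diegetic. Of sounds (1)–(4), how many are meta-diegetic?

1

(1) the sound is imagined by Leilani; nothing in the story world is producing it and Nadia can't hear it → meta-diegetic.
Sound (2): nothing in the workshop produces it and the characters don't hear it — pure soundtrack, so non-diegetic.
(3) is diegetic: Leilani is producing the music live, in the story world.
(4) is diegetic: an in-world source (a kettle); characters could hear it.
So 1 of the 4 is meta-diegetic: (1).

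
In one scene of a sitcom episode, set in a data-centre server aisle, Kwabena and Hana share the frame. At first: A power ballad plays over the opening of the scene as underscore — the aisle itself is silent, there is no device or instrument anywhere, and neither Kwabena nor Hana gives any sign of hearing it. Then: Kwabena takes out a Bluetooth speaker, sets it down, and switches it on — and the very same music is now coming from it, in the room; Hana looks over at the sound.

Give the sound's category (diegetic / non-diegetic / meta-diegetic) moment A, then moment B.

non-diegetic, diegetic

Moment A: no in-world source exists and no character can hear it — underscore → non-diegetic.
Moment B: a Bluetooth speaker is now a real source in the story world and the characters hear it → diegetic.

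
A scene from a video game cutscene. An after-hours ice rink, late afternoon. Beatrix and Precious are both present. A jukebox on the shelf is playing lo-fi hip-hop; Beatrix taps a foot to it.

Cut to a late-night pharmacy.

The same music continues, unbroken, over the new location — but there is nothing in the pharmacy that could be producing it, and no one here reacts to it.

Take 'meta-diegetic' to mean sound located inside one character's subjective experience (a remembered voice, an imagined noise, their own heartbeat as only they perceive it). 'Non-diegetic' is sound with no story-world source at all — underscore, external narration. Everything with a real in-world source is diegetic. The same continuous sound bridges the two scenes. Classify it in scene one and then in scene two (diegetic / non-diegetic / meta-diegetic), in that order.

diegetic, non-diegetic

Scene one: a jukebox is an on-screen source and Beatrix reacts to it → diegetic.
Scene two: there is no source in the pharmacy and no one hears it — it's now underscore → non-diegetic.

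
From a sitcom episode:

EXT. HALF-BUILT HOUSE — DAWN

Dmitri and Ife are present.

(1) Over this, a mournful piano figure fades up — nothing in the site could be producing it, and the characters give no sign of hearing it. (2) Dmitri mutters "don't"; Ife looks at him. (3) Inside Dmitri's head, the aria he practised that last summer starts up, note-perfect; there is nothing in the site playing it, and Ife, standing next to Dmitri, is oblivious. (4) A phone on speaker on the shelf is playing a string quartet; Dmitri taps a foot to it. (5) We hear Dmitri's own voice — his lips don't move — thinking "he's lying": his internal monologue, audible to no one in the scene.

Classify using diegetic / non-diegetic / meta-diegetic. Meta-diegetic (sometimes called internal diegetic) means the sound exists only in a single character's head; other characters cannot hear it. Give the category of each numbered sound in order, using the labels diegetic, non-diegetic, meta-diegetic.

(1) is non-diegetic: nothing in the site produces it and the characters don't hear it — pure soundtrack.
(2) is diegetic: spoken by a character present in the story world.
(3) is meta-diegetic: the music is a memory playing inside Dmitri's mind alone; no real-world source, Ife can't hear it.
Sound (4): a phone on speaker is a physical source in the scene and Dmitri reacts to it, so diegetic.
(5) Dmitri's thought-voice: a private mental sound no other character can hear → meta-diegetic.

non-diegetic, diegetic, meta-diegetic, diegetic, meta-diegetic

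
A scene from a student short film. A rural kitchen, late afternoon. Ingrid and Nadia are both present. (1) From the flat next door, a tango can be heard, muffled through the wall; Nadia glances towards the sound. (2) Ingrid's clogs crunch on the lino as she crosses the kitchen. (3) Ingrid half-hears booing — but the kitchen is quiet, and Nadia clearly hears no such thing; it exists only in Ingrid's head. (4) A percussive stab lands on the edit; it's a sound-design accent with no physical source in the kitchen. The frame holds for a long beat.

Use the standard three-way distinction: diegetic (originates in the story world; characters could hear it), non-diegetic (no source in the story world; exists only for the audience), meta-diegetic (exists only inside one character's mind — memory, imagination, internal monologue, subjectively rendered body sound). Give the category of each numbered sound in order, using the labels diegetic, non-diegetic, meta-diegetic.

diegetic, diegetic, meta-diegetic, non-diegetic

Sound (1): it's coming from the flat next door — a location within the story world — and Nadia reacts, so diegetic.
(2) is diegetic: a character's body making contact with the set — an in-world sound.
Sound (3): the sound is imagined by Ingrid; nothing in the story world is producing it and Nadia can't hear it, so meta-diegetic.
Sound (4): nothing in the scene produces it; it's an accent added for the audience, so non-diegetic.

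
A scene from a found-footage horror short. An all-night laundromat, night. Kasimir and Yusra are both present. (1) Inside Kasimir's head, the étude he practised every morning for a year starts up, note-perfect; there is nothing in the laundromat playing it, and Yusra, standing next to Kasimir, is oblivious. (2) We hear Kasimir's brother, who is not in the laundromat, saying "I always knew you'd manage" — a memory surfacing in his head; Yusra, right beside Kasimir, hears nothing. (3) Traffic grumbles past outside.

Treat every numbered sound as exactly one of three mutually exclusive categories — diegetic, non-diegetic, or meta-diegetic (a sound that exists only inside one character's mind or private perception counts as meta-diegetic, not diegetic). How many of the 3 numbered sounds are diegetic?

Sound (1): it lives in Kasimir's subjectivity, not in the laundromat, so meta-diegetic.
(2) the voice is a memory playing only inside Kasimir's mind; Yusra can't hear it → meta-diegetic.
Sound (3): it's the actual ambient sound of the location, so diegetic.
Diegetic: (3) — that's 1.

1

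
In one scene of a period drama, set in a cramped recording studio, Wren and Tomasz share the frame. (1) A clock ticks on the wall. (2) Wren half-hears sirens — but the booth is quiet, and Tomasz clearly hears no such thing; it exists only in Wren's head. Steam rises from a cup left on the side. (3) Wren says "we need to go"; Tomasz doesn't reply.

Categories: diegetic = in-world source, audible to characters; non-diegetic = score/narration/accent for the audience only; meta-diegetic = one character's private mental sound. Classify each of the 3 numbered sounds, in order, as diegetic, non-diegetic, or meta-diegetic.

diegetic, meta-diegetic, diegetic

(1) an in-world source (a clock); characters could hear it → diegetic.
Sound (2): subjective to Wren: the booth is silent and Tomasz hears nothing, so meta-diegetic.
(3) Wren is a character speaking aloud in the scene → diegetic.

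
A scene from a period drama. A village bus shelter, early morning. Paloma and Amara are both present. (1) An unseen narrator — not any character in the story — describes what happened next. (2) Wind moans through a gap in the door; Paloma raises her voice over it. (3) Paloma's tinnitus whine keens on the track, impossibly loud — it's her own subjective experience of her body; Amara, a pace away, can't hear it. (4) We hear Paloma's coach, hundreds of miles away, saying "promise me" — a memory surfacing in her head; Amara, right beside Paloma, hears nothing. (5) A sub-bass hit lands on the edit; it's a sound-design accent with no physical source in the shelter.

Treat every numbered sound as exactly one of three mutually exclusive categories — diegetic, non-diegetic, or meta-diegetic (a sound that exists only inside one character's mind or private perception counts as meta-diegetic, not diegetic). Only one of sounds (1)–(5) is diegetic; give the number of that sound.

Sound (1): the narrator exists outside the story world, addressing only the audience, so non-diegetic.
(2) it's the actual ambient sound of the location → diegetic.
(3) is meta-diegetic: point-of-audition from inside Paloma's body; not a sound in the room.
Sound (4): a remembered line, private to Paloma — not present in the room, not audible to Amara, so meta-diegetic.
Sound (5): it's a sound-design accent with no in-world source; no one in the scene can hear it, so non-diegetic.
Only (2) is diegetic.

2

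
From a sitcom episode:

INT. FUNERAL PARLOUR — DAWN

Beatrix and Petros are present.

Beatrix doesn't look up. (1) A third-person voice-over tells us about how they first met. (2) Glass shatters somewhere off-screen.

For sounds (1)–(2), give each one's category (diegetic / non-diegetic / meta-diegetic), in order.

non-diegetic, diegetic

Sound (1): the narrator exists outside the story world, addressing only the audience, so non-diegetic.
Sound (2): an in-world source (glass); characters could hear it, so diegetic.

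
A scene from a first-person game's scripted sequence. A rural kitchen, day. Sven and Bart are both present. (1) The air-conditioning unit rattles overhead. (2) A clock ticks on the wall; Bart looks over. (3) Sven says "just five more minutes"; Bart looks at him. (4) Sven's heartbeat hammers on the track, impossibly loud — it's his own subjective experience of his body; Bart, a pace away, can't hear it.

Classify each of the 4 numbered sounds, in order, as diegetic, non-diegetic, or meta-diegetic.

diegetic, diegetic, diegetic, meta-diegetic

(1) is diegetic: it's the actual ambient sound of the location.
(2) is diegetic: the sound comes from a clock physically present in the location.
Sound (3): Sven is a character speaking aloud in the scene, so diegetic.
(4) a subjective body sound — Sven's private perception, inaudible to Bart → meta-diegetic.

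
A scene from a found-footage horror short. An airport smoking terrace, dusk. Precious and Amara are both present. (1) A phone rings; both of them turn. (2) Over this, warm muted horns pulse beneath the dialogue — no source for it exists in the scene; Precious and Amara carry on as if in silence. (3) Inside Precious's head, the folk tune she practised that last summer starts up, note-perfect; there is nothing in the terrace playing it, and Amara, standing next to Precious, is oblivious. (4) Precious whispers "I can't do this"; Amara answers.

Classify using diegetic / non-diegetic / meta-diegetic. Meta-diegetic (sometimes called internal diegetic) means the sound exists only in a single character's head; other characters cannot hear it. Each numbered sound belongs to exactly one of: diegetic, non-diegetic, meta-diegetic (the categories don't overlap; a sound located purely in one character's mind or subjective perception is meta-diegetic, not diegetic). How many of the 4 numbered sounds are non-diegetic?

(1) the sound comes from a phone physically present in the location → diegetic.
(2) nothing in the terrace produces it and the characters don't hear it — pure soundtrack → non-diegetic.
(3) is meta-diegetic: the music is a memory playing inside Precious's mind alone; no real-world source, Amara can't hear it.
Sound (4): on-screen dialogue — Precious speaks and Amara is there to hear, so diegetic.
Non-diegetic: (2) — that's 1.

1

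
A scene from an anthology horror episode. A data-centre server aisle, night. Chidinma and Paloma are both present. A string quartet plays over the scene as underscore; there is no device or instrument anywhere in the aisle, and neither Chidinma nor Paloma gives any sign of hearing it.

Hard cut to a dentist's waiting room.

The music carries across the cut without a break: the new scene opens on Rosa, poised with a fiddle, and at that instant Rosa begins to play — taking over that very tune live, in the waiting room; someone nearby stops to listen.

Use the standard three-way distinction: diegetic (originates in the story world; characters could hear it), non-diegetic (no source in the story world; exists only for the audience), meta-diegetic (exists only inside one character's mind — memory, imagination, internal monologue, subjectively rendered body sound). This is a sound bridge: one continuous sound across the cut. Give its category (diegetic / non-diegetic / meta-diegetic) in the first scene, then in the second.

non-diegetic, diegetic

Scene one: there's no in-world source anywhere and no character hears it — underscore for the audience only → non-diegetic.
Scene two: from the moment Rosa starts playing, the tune is being performed on a fiddle inside the story world and another character hears it → diegetic.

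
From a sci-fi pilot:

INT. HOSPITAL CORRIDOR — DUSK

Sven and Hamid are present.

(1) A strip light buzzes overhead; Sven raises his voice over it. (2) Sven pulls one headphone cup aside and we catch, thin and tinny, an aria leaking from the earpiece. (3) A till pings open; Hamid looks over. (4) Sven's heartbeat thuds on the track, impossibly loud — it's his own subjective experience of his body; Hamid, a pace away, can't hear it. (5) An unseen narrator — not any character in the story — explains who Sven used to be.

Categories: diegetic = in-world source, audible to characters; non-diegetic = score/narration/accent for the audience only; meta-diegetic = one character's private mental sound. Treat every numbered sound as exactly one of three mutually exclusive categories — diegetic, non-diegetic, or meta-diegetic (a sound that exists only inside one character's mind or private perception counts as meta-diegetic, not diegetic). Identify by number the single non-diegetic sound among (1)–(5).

Sound (1): ambient/room sound belonging to the story's physical space, so diegetic.
(2) the headphones are an on-screen source → diegetic.
(3) the sound comes from a till physically present in the location → diegetic.
(4) is meta-diegetic: a subjective body sound — Sven's private perception, inaudible to Hamid.
(5) external voice-over — not a character, not heard by anyone in the scene → non-diegetic.
Only (5) is non-diegetic.

5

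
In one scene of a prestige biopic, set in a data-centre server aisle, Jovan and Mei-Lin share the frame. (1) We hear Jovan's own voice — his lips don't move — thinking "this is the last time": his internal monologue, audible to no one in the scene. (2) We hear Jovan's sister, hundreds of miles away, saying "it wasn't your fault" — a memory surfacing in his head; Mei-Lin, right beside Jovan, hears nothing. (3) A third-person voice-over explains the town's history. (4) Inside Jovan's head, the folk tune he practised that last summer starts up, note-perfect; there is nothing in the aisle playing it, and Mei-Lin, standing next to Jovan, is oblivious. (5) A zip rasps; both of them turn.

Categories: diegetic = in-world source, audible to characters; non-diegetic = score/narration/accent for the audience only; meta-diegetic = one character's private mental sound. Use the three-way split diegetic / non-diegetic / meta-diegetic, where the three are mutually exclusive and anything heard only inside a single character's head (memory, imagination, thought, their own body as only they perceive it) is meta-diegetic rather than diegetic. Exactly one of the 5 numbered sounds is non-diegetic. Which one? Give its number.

(1) Jovan's thought-voice: a private mental sound no other character can hear → meta-diegetic.
(2) is meta-diegetic: a remembered line, private to Jovan — not present in the room, not audible to Mei-Lin.
(3) commentary laid over the scene from outside the fiction → non-diegetic.
(4) it lives in Jovan's subjectivity, not in the aisle → meta-diegetic.
Sound (5): a zip is a real object/event in the scene's world, so diegetic.
Only (3) is non-diegetic.

3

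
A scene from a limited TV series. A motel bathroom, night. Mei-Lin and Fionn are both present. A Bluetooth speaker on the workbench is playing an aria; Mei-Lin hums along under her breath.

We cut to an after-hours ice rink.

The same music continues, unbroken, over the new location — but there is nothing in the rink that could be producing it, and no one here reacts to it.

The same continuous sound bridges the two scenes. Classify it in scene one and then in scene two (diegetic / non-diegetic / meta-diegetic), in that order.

diegetic, non-diegetic

Scene one: a Bluetooth speaker is an on-screen source and Mei-Lin reacts to it → diegetic.
Scene two: there is no source in the rink and no one hears it — it's now underscore → non-diegetic.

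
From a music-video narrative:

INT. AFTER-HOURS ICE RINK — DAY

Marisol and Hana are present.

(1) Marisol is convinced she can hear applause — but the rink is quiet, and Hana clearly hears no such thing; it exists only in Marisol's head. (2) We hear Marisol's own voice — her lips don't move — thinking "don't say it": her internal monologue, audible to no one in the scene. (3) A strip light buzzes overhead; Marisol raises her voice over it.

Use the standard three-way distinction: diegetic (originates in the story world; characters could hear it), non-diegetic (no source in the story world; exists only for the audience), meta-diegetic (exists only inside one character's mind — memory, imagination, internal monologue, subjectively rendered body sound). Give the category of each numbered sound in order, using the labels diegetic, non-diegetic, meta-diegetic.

(1) subjective to Marisol: the rink is silent and Hana hears nothing → meta-diegetic.
Sound (2): internal monologue — inside Marisol's mind, not spoken into the scene, so meta-diegetic.
(3) is diegetic: ambient/room sound belonging to the story's physical space.

meta-diegetic, meta-diegetic, diegetic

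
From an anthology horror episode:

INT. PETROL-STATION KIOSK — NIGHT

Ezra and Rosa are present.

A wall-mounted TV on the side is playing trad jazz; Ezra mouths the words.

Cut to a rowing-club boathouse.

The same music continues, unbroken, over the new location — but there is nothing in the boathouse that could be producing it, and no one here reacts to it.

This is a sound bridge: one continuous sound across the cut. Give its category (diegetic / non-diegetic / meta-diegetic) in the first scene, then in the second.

Scene one: a wall-mounted TV is an on-screen source and Ezra reacts to it → diegetic.
Scene two: there is no source in the boathouse and no one hears it — it's now underscore → non-diegetic.

diegetic, non-diegetic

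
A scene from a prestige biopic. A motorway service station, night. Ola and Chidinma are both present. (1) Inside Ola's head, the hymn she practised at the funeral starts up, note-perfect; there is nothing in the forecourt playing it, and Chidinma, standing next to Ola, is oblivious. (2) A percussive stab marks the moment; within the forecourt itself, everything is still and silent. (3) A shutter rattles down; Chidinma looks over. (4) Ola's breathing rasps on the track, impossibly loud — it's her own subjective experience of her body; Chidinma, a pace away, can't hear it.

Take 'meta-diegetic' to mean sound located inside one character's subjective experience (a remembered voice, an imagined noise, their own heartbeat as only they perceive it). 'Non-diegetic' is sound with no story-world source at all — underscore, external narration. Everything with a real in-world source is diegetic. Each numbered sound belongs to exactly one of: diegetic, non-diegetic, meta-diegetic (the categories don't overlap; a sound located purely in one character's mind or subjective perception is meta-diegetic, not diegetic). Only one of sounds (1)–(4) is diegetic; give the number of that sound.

(1) the music is a memory playing inside Ola's mind alone; no real-world source, Chidinma can't hear it → meta-diegetic.
Sound (2): it's a sound-design accent with no in-world source; no one in the scene can hear it, so non-diegetic.
(3) a shutter is a real object/event in the scene's world → diegetic.
(4) is meta-diegetic: a subjective body sound — Ola's private perception, inaudible to Chidinma.
Only (3) is diegetic.

3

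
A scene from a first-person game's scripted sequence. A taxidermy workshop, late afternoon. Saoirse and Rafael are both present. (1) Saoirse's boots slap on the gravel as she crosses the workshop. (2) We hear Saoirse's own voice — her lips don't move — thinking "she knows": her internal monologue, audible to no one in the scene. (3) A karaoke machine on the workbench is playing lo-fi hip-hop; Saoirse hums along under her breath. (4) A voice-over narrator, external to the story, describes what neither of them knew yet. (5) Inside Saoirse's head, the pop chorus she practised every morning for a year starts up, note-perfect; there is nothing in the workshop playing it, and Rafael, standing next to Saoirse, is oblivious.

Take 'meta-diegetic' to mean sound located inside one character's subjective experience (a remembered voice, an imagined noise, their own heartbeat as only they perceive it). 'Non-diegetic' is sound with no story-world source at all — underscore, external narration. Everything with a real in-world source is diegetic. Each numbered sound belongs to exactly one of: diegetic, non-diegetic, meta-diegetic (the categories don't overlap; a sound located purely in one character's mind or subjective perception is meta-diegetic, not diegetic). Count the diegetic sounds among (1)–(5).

Sound (1): it's the physical sound of Saoirse moving in the space, so diegetic.
(2) it's Saoirse's unspoken thought, heard only by the audience via her subjectivity → meta-diegetic.
(3) is diegetic: the music comes from an on-screen device that Saoirse responds to.
(4) is non-diegetic: commentary laid over the scene from outside the fiction.
Sound (5): it lives in Saoirse's subjectivity, not in the workshop, so meta-diegetic.
So 2 of the 5 are diegetic: (1), (3).

2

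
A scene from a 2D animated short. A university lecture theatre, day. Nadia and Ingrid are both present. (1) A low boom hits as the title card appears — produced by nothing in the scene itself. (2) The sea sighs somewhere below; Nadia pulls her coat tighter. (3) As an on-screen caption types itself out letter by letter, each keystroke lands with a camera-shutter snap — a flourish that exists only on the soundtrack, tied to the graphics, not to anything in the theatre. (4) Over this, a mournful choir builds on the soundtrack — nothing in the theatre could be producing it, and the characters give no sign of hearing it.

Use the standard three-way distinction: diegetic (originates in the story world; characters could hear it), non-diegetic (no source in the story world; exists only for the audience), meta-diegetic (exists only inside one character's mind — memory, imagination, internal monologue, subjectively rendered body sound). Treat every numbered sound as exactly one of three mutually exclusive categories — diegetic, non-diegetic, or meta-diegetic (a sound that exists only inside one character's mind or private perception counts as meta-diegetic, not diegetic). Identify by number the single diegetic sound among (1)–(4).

2

Sound (1): nothing in the scene produces it; it's an accent added for the audience, so non-diegetic.
(2) is diegetic: the sea is part of the location's real environment.
(3) it accompanies on-screen graphics, not anything inside the story world → non-diegetic.
(4) it has no source in the story world and no character can hear it — it's underscore → non-diegetic.
Only (2) is diegetic.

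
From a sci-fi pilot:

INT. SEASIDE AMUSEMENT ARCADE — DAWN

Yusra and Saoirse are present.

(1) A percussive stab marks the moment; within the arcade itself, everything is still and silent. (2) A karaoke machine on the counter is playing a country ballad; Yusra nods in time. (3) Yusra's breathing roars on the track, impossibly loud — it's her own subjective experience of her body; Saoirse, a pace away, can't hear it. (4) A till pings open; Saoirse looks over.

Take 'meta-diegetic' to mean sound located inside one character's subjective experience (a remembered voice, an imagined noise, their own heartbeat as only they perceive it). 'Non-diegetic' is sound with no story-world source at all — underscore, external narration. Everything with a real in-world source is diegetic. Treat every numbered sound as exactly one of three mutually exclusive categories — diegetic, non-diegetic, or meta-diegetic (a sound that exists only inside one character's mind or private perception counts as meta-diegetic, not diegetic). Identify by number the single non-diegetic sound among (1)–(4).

1

(1) is non-diegetic: an editorial stinger — it belongs to the cut, not the story world.
(2) is diegetic: a karaoke machine is a physical source in the scene and Yusra reacts to it.
(3) is meta-diegetic: a subjective body sound — Yusra's private perception, inaudible to Saoirse.
(4) is diegetic: an in-world source (a till); characters could hear it.
Only (1) is non-diegetic.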